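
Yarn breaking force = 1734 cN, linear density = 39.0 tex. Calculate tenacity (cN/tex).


Formula: Tenacity = Breaking force / Linear density
Tenacity = 1734 cN / 39.0 tex
Tenacity = 44.46 cN/tex

44.46 cN/tex


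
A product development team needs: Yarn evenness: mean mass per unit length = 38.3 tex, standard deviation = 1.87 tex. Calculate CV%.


Formula: CV% = (standard deviation / mean) * 100
Step 1: Ratio = 1.87 / 38.3 = 0.048825
Step 2: CV% = 0.048825 * 100 = 4.8825% ≈ 4.9%

4.9%


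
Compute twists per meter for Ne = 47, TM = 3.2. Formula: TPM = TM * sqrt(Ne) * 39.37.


Formula: TPM = TM * sqrt(Ne) * 39.37
Step 1: sqrt(Ne) = sqrt(47) = 6.8557
Step 2: TM * sqrt(Ne) = 3.2 * 6.8557 = 21.9382
Step 3: TPM = 21.9382 * 39.37 = 864 twists/m

864 twists/m


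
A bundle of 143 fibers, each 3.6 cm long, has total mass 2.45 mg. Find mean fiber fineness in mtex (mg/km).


Formula: fineness (mtex) = mass (mg) / total length (km) = (mass_mg / total_length_m) * 1000
Step 1: Convert fiber length: 3.6 cm = 0.036 m
Step 2: Total fiber length = 143 * 0.036 = 5.148 m
Step 3: Linear density = 2.45 mg / 5.148 m = 0.4759 mg/m
Step 4: fineness = 0.4759 * 1000 = 475.9 mtex

475.9 mtex


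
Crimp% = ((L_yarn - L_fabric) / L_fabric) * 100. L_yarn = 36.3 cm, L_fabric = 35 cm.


Formula: Crimp% = ((L_yarn - L_fabric) / L_fabric) * 100
Step 1: Extension = 36.3 - 35 = 1.3 cm
Step 2: Crimp% = (1.3 / 35) * 100
Step 3: Crimp% = 0.037143 * 100 = 3.7143% ≈ 3.7%

3.7%


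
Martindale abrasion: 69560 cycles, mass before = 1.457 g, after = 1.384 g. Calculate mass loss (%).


Formula: Mass loss% = ((m_before - m_after) / m_before) * 100
Step 1: Mass loss = 1.457 - 1.384 = 0.073 g
Step 2: Ratio = 0.073 / 1.457 = 0.050103
Step 3: Mass loss% = 0.050103 * 100 = 5.0103% ≈ 5.01%

5.01%


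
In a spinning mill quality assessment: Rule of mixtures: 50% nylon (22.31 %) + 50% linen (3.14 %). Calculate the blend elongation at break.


Formula: Blend property = (fraction_A * property_A) + (fraction_B * property_B)
Step 1: Contribution A = 50/100 * 22.31 % = 11.155 %
Step 2: Contribution B = 50/100 * 3.14 % = 1.57 %
Step 3: Blend elongation at break = 11.155 + 1.57 = 12.725 %

12.725 %


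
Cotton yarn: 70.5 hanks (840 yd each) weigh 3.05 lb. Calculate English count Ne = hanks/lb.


Formula: Ne = hanks / mass_lb
Substituting: Ne = 70.5 / 3.05
Ne = 23.1

23.1 Ne


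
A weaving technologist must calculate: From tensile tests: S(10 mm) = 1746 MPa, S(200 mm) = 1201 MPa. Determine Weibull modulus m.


Formula: m = ln(L1/L2) / ln(S2/S1)
Step 1: ln(L1/L2) = ln(10/200) = -2.99573
Step 2: S2/S1 = 1201/1746 = 0.68786
Step 3: ln(S2/S1) = ln(0.68786) = -0.37417
Step 4: m = -2.99573 / -0.37417 = 8.01

8.01 (Weibull m)


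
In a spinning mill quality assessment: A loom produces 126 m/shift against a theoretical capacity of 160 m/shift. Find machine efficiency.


Formula: Efficiency% = (Actual output / Theoretical output) * 100
Efficiency% = (126 / 160) * 100
Efficiency% = 0.7875 * 100 = 78.75% ≈ 78.8%

78.8%


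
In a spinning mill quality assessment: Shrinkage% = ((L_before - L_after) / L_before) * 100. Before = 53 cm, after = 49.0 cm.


Formula: Shrinkage% = ((L_before - L_after) / L_before) * 100
Step 1: Shrinkage = 53 - 49.0 = 4.0 cm
Step 2: Shrinkage% = (4.0 / 53) * 100
Step 3: Shrinkage% = 0.075472 * 100 = 7.5472% ≈ 7.5%

7.5%


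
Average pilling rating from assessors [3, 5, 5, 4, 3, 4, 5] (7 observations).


Formula: Mean = sum / count
Sum = 3 + 5 + 5 + 4 + 3 + 4 + 5 = 29
Mean = 29 / 7 = 4.1

4.1


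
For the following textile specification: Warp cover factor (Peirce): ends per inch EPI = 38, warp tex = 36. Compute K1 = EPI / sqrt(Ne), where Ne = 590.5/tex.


Formula: K1 = EPI / sqrt(Ne), with Ne = 590.5 / tex_warp
Step 1: Ne = 590.5 / 36 = 16.403
Step 2: sqrt(Ne) = sqrt(16.403) = 4.0501
Step 3: K1 = 38 / 4.0501 = 9.4

9.4


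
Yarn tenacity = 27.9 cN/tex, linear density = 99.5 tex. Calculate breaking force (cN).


Formula: Breaking force = Tenacity * Linear density
F = 27.9 cN/tex * 99.5 tex
F = 2776.05 cN

2776.05 cN


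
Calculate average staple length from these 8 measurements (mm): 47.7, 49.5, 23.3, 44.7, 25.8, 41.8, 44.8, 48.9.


Formula: Mean = sum of lengths / count
Sum = 47.7 + 49.5 + 23.3 + 44.7 + 25.8 + 41.8 + 44.8 + 48.9
Sum = 326.5 mm
Mean = 326.5 / 8 = 40.81 mm

40.81 mm


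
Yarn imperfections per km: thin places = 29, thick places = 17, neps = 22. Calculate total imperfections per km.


Formula: Total = thin places + thick places + neps
Total = 29 + 17 + 22
Total = 68 imperfections/km

68 imperfections/km


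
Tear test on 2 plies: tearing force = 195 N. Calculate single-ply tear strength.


Formula: Per-ply strength = Total force / Number of plies
Per-ply = 195 N / 2
Per-ply = 97.5 N

97.5 N


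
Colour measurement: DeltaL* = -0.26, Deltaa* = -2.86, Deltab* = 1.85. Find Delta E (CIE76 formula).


Formula: Delta E = sqrt(dL*^2 + da*^2 + db*^2)
Step 1: dL*^2 = (-0.26)^2 = 0.0676
Step 2: da*^2 = (-2.86)^2 = 8.1796
Step 3: db*^2 = 1.85^2 = 3.4225
Step 4: Sum = 0.0676 + 8.1796 + 3.4225 = 11.6697
Step 5: Delta E = sqrt(11.6697) = 3.42

3.42 Delta E


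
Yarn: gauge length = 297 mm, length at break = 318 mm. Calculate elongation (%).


Formula: Elongation (%) = ((L_break - L0) / L0) * 100
Step 1: Extension = 318 - 297 = 21 mm
Step 2: Elongation = (21 / 297) * 100
Step 3: Elongation = 0.070707 * 100 = 7.0707% ≈ 7.1%

7.1%


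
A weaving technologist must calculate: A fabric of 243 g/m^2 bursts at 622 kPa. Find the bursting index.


Formula: Bursting Index = Bursting Strength / Fabric GSM
BI = 622 kPa / 243 g/m^2
BI = 2.560 kPa/(g/m^2)

2.560 kPa/(g/m^2)


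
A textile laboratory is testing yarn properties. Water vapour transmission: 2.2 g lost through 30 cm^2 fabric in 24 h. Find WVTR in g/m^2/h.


Formula: WVTR = mass_loss / (area * time)
Step 1: Convert area: 30 cm^2 = 0.003 m^2
Step 2: WVTR = 2.2 g / (0.003 m^2 * 24 h)
Step 3: WVTR = 2.2 / 0.072 = 30.6 g/m^2/h

30.6 g/m^2/h


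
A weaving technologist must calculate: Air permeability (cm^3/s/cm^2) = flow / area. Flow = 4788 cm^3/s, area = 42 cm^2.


Formula: Air Permeability = Airflow / Test Area
AP = 4788 cm^3/s / 42 cm^2
AP = 114.0 cm^3/s/cm^2

114.0 cm^3/s/cm^2


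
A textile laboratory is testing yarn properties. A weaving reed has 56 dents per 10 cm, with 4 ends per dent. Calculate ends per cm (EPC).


Formula: EPC = (dents per 10 cm * ends per dent) / 10
Step 1: Total ends per 10 cm = 56 * 4 = 224
Step 2: EPC = 224 / 10 = 22.4 ends/cm

22.4 ends/cm


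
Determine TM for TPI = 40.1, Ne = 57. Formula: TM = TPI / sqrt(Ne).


Formula: TM = TPI / sqrt(Ne)
Step 1: sqrt(Ne) = sqrt(57) = 7.5498
Step 2: TM = 40.1 / 7.5498 = 5.31

5.31 TM


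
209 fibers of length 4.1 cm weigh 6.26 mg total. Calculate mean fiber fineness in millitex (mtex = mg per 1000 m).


Formula: fineness (mtex) = mass (mg) / total length (km) = (mass_mg / total_length_m) * 1000
Step 1: Convert fiber length: 4.1 cm = 0.041 m
Step 2: Total fiber length = 209 * 0.041 = 8.569 m
Step 3: Linear density = 6.26 mg / 8.569 m = 0.7305 mg/m
Step 4: fineness = 0.7305 * 1000 = 730.5 mtex

730.5 mtex


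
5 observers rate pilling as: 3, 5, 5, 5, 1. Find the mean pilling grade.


Formula: Mean = sum / count
Sum = 3 + 5 + 5 + 5 + 1 = 19
Mean = 19 / 5 = 3.8

3.8


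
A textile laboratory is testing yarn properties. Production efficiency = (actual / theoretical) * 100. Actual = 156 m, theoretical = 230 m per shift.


Formula: Efficiency% = (Actual output / Theoretical output) * 100
Efficiency% = (156 / 230) * 100
Efficiency% = 0.678261 * 100 = 67.8261% ≈ 67.8%

67.8%


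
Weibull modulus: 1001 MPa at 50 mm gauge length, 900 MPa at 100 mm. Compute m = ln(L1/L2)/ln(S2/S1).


Formula: m = ln(L1/L2) / ln(S2/S1)
Step 1: ln(L1/L2) = ln(50/100) = -0.69315
Step 2: S2/S1 = 900/1001 = 0.8991
Step 3: ln(S2/S1) = ln(0.8991) = -0.10636
Step 4: m = -0.69315 / -0.10636 = 6.52

6.52 (Weibull m)


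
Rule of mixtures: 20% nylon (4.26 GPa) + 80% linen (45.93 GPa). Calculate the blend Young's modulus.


Formula: Blend property = (fraction_A * property_A) + (fraction_B * property_B)
Step 1: Contribution A = 20/100 * 4.26 GPa = 0.852 GPa
Step 2: Contribution B = 80/100 * 45.93 GPa = 36.744 GPa
Step 3: Blend Young's modulus = 0.852 + 36.744 = 37.596 GPa

37.596 GPa


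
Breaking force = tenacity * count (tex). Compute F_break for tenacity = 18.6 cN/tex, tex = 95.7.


Formula: Breaking force = Tenacity * Linear density
F = 18.6 cN/tex * 95.7 tex
F = 1780.02 cN

1780.02 cN


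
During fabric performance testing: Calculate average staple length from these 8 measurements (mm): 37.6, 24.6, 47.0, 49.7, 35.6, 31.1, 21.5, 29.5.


Formula: Mean = sum of lengths / count
Sum = 37.6 + 24.6 + 47.0 + 49.7 + 35.6 + 31.1 + 21.5 + 29.5
Sum = 276.6 mm
Mean = 276.6 / 8 = 34.58 mm

34.58 mm


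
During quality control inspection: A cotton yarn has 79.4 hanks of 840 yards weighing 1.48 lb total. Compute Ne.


Formula: Ne = hanks / mass_lb
Substituting: Ne = 79.4 / 1.48
Ne = 53.6

53.6 Ne


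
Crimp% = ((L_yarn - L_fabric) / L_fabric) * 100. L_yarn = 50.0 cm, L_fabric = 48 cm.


Formula: Crimp% = ((L_yarn - L_fabric) / L_fabric) * 100
Step 1: Extension = 50.0 - 48 = 2.0 cm
Step 2: Crimp% = (2.0 / 48) * 100
Step 3: Crimp% = 0.041667 * 100 = 4.1667% ≈ 4.2%

4.2%


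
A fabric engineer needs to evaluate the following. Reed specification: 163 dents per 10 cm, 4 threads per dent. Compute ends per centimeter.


Formula: EPC = (dents per 10 cm * ends per dent) / 10
Step 1: Total ends per 10 cm = 163 * 4 = 652
Step 2: EPC = 652 / 10 = 65.2 ends/cm

65.2 ends/cm


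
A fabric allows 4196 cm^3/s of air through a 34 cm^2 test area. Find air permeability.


Formula: Air Permeability = Airflow / Test Area
AP = 4196 cm^3/s / 34 cm^2
AP = 123.4 cm^3/s/cm^2

123.4 cm^3/s/cm^2


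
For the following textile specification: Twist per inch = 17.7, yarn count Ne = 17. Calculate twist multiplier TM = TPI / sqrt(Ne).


Formula: TM = TPI / sqrt(Ne)
Step 1: sqrt(Ne) = sqrt(17) = 4.1231
Step 2: TM = 17.7 / 4.1231 = 4.29

4.29 TM


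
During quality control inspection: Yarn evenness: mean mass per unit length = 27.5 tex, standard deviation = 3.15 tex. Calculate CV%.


Formula: CV% = (standard deviation / mean) * 100
Step 1: Ratio = 3.15 / 27.5 = 0.114545
Step 2: CV% = 0.114545 * 100 = 11.4545% ≈ 11.5%

11.5%


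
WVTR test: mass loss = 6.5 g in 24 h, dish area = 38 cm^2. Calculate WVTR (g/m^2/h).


Formula: WVTR = mass_loss / (area * time)
Step 1: Convert area: 38 cm^2 = 0.0038 m^2
Step 2: WVTR = 6.5 g / (0.0038 m^2 * 24 h)
Step 3: WVTR = 6.5 / 0.0912 = 71.3 g/m^2/h

71.3 g/m^2/h


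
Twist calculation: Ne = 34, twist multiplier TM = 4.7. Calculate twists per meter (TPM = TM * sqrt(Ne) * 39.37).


Formula: TPM = TM * sqrt(Ne) * 39.37
Step 1: sqrt(Ne) = sqrt(34) = 5.831
Step 2: TM * sqrt(Ne) = 4.7 * 5.831 = 27.4057
Step 3: TPM = 27.4057 * 39.37 = 1079 twists/m

1079 twists/m


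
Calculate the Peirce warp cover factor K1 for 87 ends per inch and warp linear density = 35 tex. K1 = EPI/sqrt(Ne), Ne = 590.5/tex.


Formula: K1 = EPI / sqrt(Ne), with Ne = 590.5 / tex_warp
Step 1: Ne = 590.5 / 35 = 16.871
Step 2: sqrt(Ne) = sqrt(16.871) = 4.1074
Step 3: K1 = 87 / 4.1074 = 21.2

21.2


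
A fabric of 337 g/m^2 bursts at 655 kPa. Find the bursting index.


Formula: Bursting Index = Bursting Strength / Fabric GSM
BI = 655 kPa / 337 g/m^2
BI = 1.944 kPa/(g/m^2)

1.944 kPa/(g/m^2)


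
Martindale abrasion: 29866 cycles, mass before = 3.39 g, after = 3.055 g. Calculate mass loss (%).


Formula: Mass loss% = ((m_before - m_after) / m_before) * 100
Step 1: Mass loss = 3.39 - 3.055 = 0.335 g
Step 2: Ratio = 0.335 / 3.39 = 0.0988201
Step 3: Mass loss% = 0.0988201 * 100 = 9.88201% ≈ 9.88%

9.88%


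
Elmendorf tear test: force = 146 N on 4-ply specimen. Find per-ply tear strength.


Formula: Per-ply strength = Total force / Number of plies
Per-ply = 146 N / 4
Per-ply = 36.5 N

36.5 N


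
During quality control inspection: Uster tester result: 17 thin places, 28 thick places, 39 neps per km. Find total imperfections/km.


Formula: Total = thin places + thick places + neps
Total = 17 + 28 + 39
Total = 84 imperfections/km

84 imperfections/km


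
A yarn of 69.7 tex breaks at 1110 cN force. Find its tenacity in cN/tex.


Formula: Tenacity = Breaking force / Linear density
Tenacity = 1110 cN / 69.7 tex
Tenacity = 15.93 cN/tex

15.93 cN/tex


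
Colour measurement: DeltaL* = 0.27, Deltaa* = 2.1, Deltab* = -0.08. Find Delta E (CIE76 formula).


Formula: Delta E = sqrt(dL*^2 + da*^2 + db*^2)
Step 1: dL*^2 = 0.27^2 = 0.0729
Step 2: da*^2 = 2.1^2 = 4.41
Step 3: db*^2 = (-0.08)^2 = 0.0064
Step 4: Sum = 0.0729 + 4.41 + 0.0064 = 4.4893
Step 5: Delta E = sqrt(4.4893) = 2.12

2.12 Delta E


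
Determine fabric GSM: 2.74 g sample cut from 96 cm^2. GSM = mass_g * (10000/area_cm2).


Formula: GSM = mass_g / area_m2
Step 1: Convert area: 96 cm^2 = 96 / 10000 = 0.0096 m^2
Step 2: GSM = 2.74 g / 0.0096 m^2 = 285.4 g/m^2

285.4 g/m^2


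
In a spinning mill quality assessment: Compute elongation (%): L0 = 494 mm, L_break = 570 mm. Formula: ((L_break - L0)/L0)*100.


Formula: Elongation (%) = ((L_break - L0) / L0) * 100
Step 1: Extension = 570 - 494 = 76 mm
Step 2: Elongation = (76 / 494) * 100
Step 3: Elongation = 0.153846 * 100 = 15.3846% ≈ 15.4%

15.4%


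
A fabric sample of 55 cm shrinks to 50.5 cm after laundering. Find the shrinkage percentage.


Formula: Shrinkage% = ((L_before - L_after) / L_before) * 100
Step 1: Shrinkage = 55 - 50.5 = 4.5 cm
Step 2: Shrinkage% = (4.5 / 55) * 100
Step 3: Shrinkage% = 0.081818 * 100 = 8.1818% ≈ 8.2%

8.2%


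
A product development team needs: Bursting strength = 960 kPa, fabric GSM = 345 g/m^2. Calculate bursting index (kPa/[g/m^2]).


Formula: Bursting Index = Bursting Strength / Fabric GSM
BI = 960 kPa / 345 g/m^2
BI = 2.783 kPa/(g/m^2)

2.783 kPa/(g/m^2)


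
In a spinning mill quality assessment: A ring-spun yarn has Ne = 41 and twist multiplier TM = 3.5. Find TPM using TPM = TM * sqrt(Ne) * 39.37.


Formula: TPM = TM * sqrt(Ne) * 39.37
Step 1: sqrt(Ne) = sqrt(41) = 6.4031
Step 2: TM * sqrt(Ne) = 3.5 * 6.4031 = 22.4109
Step 3: TPM = 22.4109 * 39.37 = 882 twists/m

882 twists/m


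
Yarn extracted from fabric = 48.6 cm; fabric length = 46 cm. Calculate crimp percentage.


Formula: Crimp% = ((L_yarn - L_fabric) / L_fabric) * 100
Step 1: Extension = 48.6 - 46 = 2.6 cm
Step 2: Crimp% = (2.6 / 46) * 100
Step 3: Crimp% = 0.056522 * 100 = 5.6522% ≈ 5.7%

5.7%


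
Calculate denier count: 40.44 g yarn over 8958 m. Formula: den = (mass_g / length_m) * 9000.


Formula: den = (mass_g / length_m) * 9000
Substituting: den = (40.44 / 8958) * 9000
Intermediate: 40.44 / 8958 = 0.0045144 g/m
den = 0.0045144 * 9000 = 40.6 denier

40.6 denier


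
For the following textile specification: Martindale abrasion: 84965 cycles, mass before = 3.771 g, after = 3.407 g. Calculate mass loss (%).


Formula: Mass loss% = ((m_before - m_after) / m_before) * 100
Step 1: Mass loss = 3.771 - 3.407 = 0.364 g
Step 2: Ratio = 0.364 / 3.771 = 0.0965261
Step 3: Mass loss% = 0.0965261 * 100 = 9.65261% ≈ 9.65%

9.65%


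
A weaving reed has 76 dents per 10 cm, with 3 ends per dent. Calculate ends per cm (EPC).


Formula: EPC = (dents per 10 cm * ends per dent) / 10
Step 1: Total ends per 10 cm = 76 * 3 = 228
Step 2: EPC = 228 / 10 = 22.8 ends/cm

22.8 ends/cm


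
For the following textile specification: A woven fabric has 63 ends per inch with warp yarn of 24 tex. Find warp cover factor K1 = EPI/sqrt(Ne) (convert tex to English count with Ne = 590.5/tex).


Formula: K1 = EPI / sqrt(Ne), with Ne = 590.5 / tex_warp
Step 1: Ne = 590.5 / 24 = 24.604
Step 2: sqrt(Ne) = sqrt(24.604) = 4.9602
Step 3: K1 = 63 / 4.9602 = 12.7

12.7


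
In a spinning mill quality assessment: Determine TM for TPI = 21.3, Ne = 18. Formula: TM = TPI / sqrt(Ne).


Formula: TM = TPI / sqrt(Ne)
Step 1: sqrt(Ne) = sqrt(18) = 4.2426
Step 2: TM = 21.3 / 4.2426 = 5.02

5.02 TM


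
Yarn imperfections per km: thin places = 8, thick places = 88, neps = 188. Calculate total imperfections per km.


Formula: Total = thin places + thick places + neps
Total = 8 + 88 + 188
Total = 284 imperfections/km

284 imperfections/km


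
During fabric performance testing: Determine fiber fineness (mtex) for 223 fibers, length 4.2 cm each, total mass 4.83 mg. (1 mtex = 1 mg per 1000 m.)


Formula: fineness (mtex) = mass (mg) / total length (km) = (mass_mg / total_length_m) * 1000
Step 1: Convert fiber length: 4.2 cm = 0.042 m
Step 2: Total fiber length = 223 * 0.042 = 9.366 m
Step 3: Linear density = 4.83 mg / 9.366 m = 0.5157 mg/m
Step 4: fineness = 0.5157 * 1000 = 515.7 mtex

515.7 mtex


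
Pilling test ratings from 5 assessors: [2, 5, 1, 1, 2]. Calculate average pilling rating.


Formula: Mean = sum / count
Sum = 2 + 5 + 1 + 1 + 2 = 11
Mean = 11 / 5 = 2.2

2.2


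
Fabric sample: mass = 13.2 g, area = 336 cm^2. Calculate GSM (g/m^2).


Formula: GSM = mass_g / area_m2
Step 1: Convert area: 336 cm^2 = 336 / 10000 = 0.0336 m^2
Step 2: GSM = 13.2 g / 0.0336 m^2 = 392.9 g/m^2

392.9 g/m^2


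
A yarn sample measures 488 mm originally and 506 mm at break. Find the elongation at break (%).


Formula: Elongation (%) = ((L_break - L0) / L0) * 100
Step 1: Extension = 506 - 488 = 18 mm
Step 2: Elongation = (18 / 488) * 100
Step 3: Elongation = 0.036885 * 100 = 3.6885% ≈ 3.7%

3.7%


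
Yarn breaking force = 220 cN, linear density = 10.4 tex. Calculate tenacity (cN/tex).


Formula: Tenacity = Breaking force / Linear density
Tenacity = 220 cN / 10.4 tex
Tenacity = 21.15 cN/tex

21.15 cN/tex


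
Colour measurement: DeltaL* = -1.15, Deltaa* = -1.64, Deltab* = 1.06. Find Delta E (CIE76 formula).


Formula: Delta E = sqrt(dL*^2 + da*^2 + db*^2)
Step 1: dL*^2 = (-1.15)^2 = 1.3225
Step 2: da*^2 = (-1.64)^2 = 2.6896
Step 3: db*^2 = 1.06^2 = 1.1236
Step 4: Sum = 1.3225 + 2.6896 + 1.1236 = 5.1357
Step 5: Delta E = sqrt(5.1357) = 2.27

2.27 Delta E


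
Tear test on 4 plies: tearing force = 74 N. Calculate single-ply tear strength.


Formula: Per-ply strength = Total force / Number of plies
Per-ply = 74 N / 4
Per-ply = 18.5 N

18.5 N


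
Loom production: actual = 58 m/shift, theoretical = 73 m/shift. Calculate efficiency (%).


Formula: Efficiency% = (Actual output / Theoretical output) * 100
Efficiency% = (58 / 73) * 100
Efficiency% = 0.794521 * 100 = 79.4521% ≈ 79.5%

79.5%


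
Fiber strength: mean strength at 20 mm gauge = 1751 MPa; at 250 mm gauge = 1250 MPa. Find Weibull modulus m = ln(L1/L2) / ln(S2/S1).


Formula: m = ln(L1/L2) / ln(S2/S1)
Step 1: ln(L1/L2) = ln(20/250) = -2.52573
Step 2: S2/S1 = 1250/1751 = 0.71388
Step 3: ln(S2/S1) = ln(0.71388) = -0.33704
Step 4: m = -2.52573 / -0.33704 = 7.49

7.49 (Weibull m)


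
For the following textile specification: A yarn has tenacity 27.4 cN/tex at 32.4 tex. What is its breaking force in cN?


Formula: Breaking force = Tenacity * Linear density
F = 27.4 cN/tex * 32.4 tex
F = 887.76 cN

887.76 cN


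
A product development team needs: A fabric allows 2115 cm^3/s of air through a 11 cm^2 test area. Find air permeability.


Formula: Air Permeability = Airflow / Test Area
AP = 2115 cm^3/s / 11 cm^2
AP = 192.3 cm^3/s/cm^2

192.3 cm^3/s/cm^2


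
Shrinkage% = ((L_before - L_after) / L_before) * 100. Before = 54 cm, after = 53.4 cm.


Formula: Shrinkage% = ((L_before - L_after) / L_before) * 100
Step 1: Shrinkage = 54 - 53.4 = 0.6 cm
Step 2: Shrinkage% = (0.6 / 54) * 100
Step 3: Shrinkage% = 0.011111 * 100 = 1.1111% ≈ 1.1%

1.1%


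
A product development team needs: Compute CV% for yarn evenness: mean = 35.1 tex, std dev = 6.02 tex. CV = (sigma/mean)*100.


Formula: CV% = (standard deviation / mean) * 100
Step 1: Ratio = 6.02 / 35.1 = 0.17151
Step 2: CV% = 0.17151 * 100 = 17.151% ≈ 17.2%

17.2%


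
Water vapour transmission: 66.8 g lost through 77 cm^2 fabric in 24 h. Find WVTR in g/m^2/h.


Formula: WVTR = mass_loss / (area * time)
Step 1: Convert area: 77 cm^2 = 0.0077 m^2
Step 2: WVTR = 66.8 g / (0.0077 m^2 * 24 h)
Step 3: WVTR = 66.8 / 0.1848 = 361.5 g/m^2/h

361.5 g/m^2/h


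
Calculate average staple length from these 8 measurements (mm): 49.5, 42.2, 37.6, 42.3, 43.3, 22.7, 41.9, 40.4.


Formula: Mean = sum of lengths / count
Sum = 49.5 + 42.2 + 37.6 + 42.3 + 43.3 + 22.7 + 41.9 + 40.4
Sum = 319.9 mm
Mean = 319.9 / 8 = 39.99 mm

39.99 mm


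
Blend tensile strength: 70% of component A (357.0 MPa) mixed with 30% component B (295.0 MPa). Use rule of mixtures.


Formula: Blend property = (fraction_A * property_A) + (fraction_B * property_B)
Step 1: Contribution A = 70/100 * 357.0 MPa = 249.9 MPa
Step 2: Contribution B = 30/100 * 295.0 MPa = 88.5 MPa
Step 3: Blend tensile strength = 249.9 + 88.5 = 338.4 MPa

338.4 MPa


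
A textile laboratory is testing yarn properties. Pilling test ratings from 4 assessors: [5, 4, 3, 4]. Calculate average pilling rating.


Formula: Mean = sum / count
Sum = 5 + 4 + 3 + 4 = 16
Mean = 16 / 4 = 4.0

4.0


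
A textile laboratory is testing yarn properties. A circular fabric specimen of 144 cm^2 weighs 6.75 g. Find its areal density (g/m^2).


Formula: GSM = mass_g / area_m2
Step 1: Convert area: 144 cm^2 = 144 / 10000 = 0.0144 m^2
Step 2: GSM = 6.75 g / 0.0144 m^2 = 468.8 g/m^2

468.8 g/m^2


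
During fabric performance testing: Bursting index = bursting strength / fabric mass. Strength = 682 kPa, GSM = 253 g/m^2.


Formula: Bursting Index = Bursting Strength / Fabric GSM
BI = 682 kPa / 253 g/m^2
BI = 2.696 kPa/(g/m^2)

2.696 kPa/(g/m^2)


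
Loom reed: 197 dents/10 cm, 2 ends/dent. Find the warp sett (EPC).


Formula: EPC = (dents per 10 cm * ends per dent) / 10
Step 1: Total ends per 10 cm = 197 * 2 = 394
Step 2: EPC = 394 / 10 = 39.4 ends/cm

39.4 ends/cm


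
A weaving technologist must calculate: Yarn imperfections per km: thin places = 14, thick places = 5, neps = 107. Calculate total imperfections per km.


Formula: Total = thin places + thick places + neps
Total = 14 + 5 + 107
Total = 126 imperfections/km

126 imperfections/km


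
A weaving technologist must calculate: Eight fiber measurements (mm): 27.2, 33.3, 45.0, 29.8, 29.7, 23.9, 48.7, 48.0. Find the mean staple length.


Formula: Mean = sum of lengths / count
Sum = 27.2 + 33.3 + 45.0 + 29.8 + 29.7 + 23.9 + 48.7 + 48.0
Sum = 285.6 mm
Mean = 285.6 / 8 = 35.70 mm

35.70 mm


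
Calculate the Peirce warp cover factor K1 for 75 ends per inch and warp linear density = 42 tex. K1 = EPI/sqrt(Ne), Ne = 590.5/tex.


Formula: K1 = EPI / sqrt(Ne), with Ne = 590.5 / tex_warp
Step 1: Ne = 590.5 / 42 = 14.06
Step 2: sqrt(Ne) = sqrt(14.06) = 3.7497
Step 3: K1 = 75 / 3.7497 = 20.0

20.0


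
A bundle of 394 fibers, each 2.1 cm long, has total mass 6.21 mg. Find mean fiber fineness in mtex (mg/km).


Formula: fineness (mtex) = mass (mg) / total length (km) = (mass_mg / total_length_m) * 1000
Step 1: Convert fiber length: 2.1 cm = 0.021 m
Step 2: Total fiber length = 394 * 0.021 = 8.274 m
Step 3: Linear density = 6.21 mg / 8.274 m = 0.7505 mg/m
Step 4: fineness = 0.7505 * 1000 = 750.5 mtex

750.5 mtex


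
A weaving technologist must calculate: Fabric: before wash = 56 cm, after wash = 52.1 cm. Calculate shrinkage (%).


Formula: Shrinkage% = ((L_before - L_after) / L_before) * 100
Step 1: Shrinkage = 56 - 52.1 = 3.9 cm
Step 2: Shrinkage% = (3.9 / 56) * 100
Step 3: Shrinkage% = 0.069643 * 100 = 6.9643% ≈ 7.0%

7.0%


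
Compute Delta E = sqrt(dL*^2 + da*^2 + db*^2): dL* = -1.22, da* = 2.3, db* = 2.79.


Formula: Delta E = sqrt(dL*^2 + da*^2 + db*^2)
Step 1: dL*^2 = (-1.22)^2 = 1.4884
Step 2: da*^2 = 2.3^2 = 5.29
Step 3: db*^2 = 2.79^2 = 7.7841
Step 4: Sum = 1.4884 + 5.29 + 7.7841 = 14.5625
Step 5: Delta E = sqrt(14.5625) = 3.82

3.82 Delta E


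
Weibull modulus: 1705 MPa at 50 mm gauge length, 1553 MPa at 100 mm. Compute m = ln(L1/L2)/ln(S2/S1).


Formula: m = ln(L1/L2) / ln(S2/S1)
Step 1: ln(L1/L2) = ln(50/100) = -0.69315
Step 2: S2/S1 = 1553/1705 = 0.91085
Step 3: ln(S2/S1) = ln(0.91085) = -0.09338
Step 4: m = -0.69315 / -0.09338 = 7.42

7.42 (Weibull m)


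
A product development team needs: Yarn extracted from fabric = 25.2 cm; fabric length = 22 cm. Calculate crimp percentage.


Formula: Crimp% = ((L_yarn - L_fabric) / L_fabric) * 100
Step 1: Extension = 25.2 - 22 = 3.2 cm
Step 2: Crimp% = (3.2 / 22) * 100
Step 3: Crimp% = 0.145455 * 100 = 14.5455% ≈ 14.5%

14.5%


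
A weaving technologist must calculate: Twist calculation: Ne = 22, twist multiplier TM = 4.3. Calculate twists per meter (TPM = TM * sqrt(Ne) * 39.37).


Formula: TPM = TM * sqrt(Ne) * 39.37
Step 1: sqrt(Ne) = sqrt(22) = 4.6904
Step 2: TM * sqrt(Ne) = 4.3 * 4.6904 = 20.1687
Step 3: TPM = 20.1687 * 39.37 = 794 twists/m

794 twists/m


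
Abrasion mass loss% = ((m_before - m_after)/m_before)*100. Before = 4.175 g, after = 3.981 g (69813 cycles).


Formula: Mass loss% = ((m_before - m_after) / m_before) * 100
Step 1: Mass loss = 4.175 - 3.981 = 0.194 g
Step 2: Ratio = 0.194 / 4.175 = 0.0464671
Step 3: Mass loss% = 0.0464671 * 100 = 4.64671% ≈ 4.65%

4.65%


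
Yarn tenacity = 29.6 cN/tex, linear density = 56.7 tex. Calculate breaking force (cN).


Formula: Breaking force = Tenacity * Linear density
F = 29.6 cN/tex * 56.7 tex
F = 1678.32 cN

1678.32 cN


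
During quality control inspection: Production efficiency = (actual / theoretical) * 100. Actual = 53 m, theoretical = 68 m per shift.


Formula: Efficiency% = (Actual output / Theoretical output) * 100
Efficiency% = (53 / 68) * 100
Efficiency% = 0.779412 * 100 = 77.9412% ≈ 77.9%

77.9%


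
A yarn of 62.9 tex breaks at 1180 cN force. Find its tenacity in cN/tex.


Formula: Tenacity = Breaking force / Linear density
Tenacity = 1180 cN / 62.9 tex
Tenacity = 18.76 cN/tex

18.76 cN/tex


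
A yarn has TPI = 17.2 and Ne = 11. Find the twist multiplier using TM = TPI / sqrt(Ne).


Formula: TM = TPI / sqrt(Ne)
Step 1: sqrt(Ne) = sqrt(11) = 3.3166
Step 2: TM = 17.2 / 3.3166 = 5.19

5.19 TM


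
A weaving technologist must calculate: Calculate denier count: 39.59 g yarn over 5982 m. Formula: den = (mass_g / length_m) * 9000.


Formula: den = (mass_g / length_m) * 9000
Substituting: den = (39.59 / 5982) * 9000
Intermediate: 39.59 / 5982 = 0.00661819 g/m
den = 0.00661819 * 9000 = 59.6 denier

59.6 denier


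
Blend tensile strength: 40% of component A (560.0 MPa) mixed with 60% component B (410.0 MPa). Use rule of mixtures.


Formula: Blend property = (fraction_A * property_A) + (fraction_B * property_B)
Step 1: Contribution A = 40/100 * 560.0 MPa = 224.0 MPa
Step 2: Contribution B = 60/100 * 410.0 MPa = 246.0 MPa
Step 3: Blend tensile strength = 224.0 + 246.0 = 470.0 MPa

470.0 MPa


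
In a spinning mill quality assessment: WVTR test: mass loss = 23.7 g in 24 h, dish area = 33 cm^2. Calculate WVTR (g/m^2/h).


Formula: WVTR = mass_loss / (area * time)
Step 1: Convert area: 33 cm^2 = 0.0033 m^2
Step 2: WVTR = 23.7 g / (0.0033 m^2 * 24 h)
Step 3: WVTR = 23.7 / 0.0792 = 299.2 g/m^2/h

299.2 g/m^2/h


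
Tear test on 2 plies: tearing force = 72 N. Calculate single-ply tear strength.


Formula: Per-ply strength = Total force / Number of plies
Per-ply = 72 N / 2
Per-ply = 36 N

36 N


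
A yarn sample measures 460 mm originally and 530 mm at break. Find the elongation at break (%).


Formula: Elongation (%) = ((L_break - L0) / L0) * 100
Step 1: Extension = 530 - 460 = 70 mm
Step 2: Elongation = (70 / 460) * 100
Step 3: Elongation = 0.152174 * 100 = 15.2174% ≈ 15.2%

15.2%


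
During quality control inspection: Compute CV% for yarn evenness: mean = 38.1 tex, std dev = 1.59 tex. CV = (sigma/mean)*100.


Formula: CV% = (standard deviation / mean) * 100
Step 1: Ratio = 1.59 / 38.1 = 0.041732
Step 2: CV% = 0.041732 * 100 = 4.1732% ≈ 4.2%

4.2%


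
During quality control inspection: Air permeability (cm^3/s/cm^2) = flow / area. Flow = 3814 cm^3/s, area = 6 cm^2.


Formula: Air Permeability = Airflow / Test Area
AP = 3814 cm^3/s / 6 cm^2
AP = 635.7 cm^3/s/cm^2

635.7 cm^3/s/cm^2


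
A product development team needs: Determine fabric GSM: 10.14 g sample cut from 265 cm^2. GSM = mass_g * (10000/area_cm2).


Formula: GSM = mass_g / area_m2
Step 1: Convert area: 265 cm^2 = 265 / 10000 = 0.0265 m^2
Step 2: GSM = 10.14 g / 0.0265 m^2 = 382.6 g/m^2

382.6 g/m^2


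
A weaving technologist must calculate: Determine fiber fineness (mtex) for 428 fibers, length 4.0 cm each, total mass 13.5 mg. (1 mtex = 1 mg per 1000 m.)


Formula: fineness (mtex) = mass (mg) / total length (km) = (mass_mg / total_length_m) * 1000
Step 1: Convert fiber length: 4.0 cm = 0.04 m
Step 2: Total fiber length = 428 * 0.04 = 17.12 m
Step 3: Linear density = 13.5 mg / 17.12 m = 0.7886 mg/m
Step 4: fineness = 0.7886 * 1000 = 788.6 mtex

788.6 mtex


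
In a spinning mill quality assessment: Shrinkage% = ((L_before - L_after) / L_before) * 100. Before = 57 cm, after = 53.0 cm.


Formula: Shrinkage% = ((L_before - L_after) / L_before) * 100
Step 1: Shrinkage = 57 - 53.0 = 4.0 cm
Step 2: Shrinkage% = (4.0 / 57) * 100
Step 3: Shrinkage% = 0.070175 * 100 = 7.0175% ≈ 7.0%

7.0%


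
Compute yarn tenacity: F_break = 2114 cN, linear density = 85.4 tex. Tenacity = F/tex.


Formula: Tenacity = Breaking force / Linear density
Tenacity = 2114 cN / 85.4 tex
Tenacity = 24.75 cN/tex

24.75 cN/tex


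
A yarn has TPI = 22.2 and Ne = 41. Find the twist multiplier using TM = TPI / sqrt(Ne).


Formula: TM = TPI / sqrt(Ne)
Step 1: sqrt(Ne) = sqrt(41) = 6.4031
Step 2: TM = 22.2 / 6.4031 = 3.47

3.47 TM


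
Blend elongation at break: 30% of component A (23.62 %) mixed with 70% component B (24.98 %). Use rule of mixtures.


Formula: Blend property = (fraction_A * property_A) + (fraction_B * property_B)
Step 1: Contribution A = 30/100 * 23.62 % = 7.086 %
Step 2: Contribution B = 70/100 * 24.98 % = 17.486 %
Step 3: Blend elongation at break = 7.086 + 17.486 = 24.572 %

24.572 %


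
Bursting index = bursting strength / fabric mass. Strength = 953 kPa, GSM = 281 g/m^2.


Formula: Bursting Index = Bursting Strength / Fabric GSM
BI = 953 kPa / 281 g/m^2
BI = 3.391 kPa/(g/m^2)

3.391 kPa/(g/m^2)


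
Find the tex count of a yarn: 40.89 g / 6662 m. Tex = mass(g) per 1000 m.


Formula: Tex = (mass_g / length_m) * 1000
Substituting: Tex = (40.89 / 6662) * 1000
Intermediate: 40.89 / 6662 = 0.0061378 g/m
Tex = 0.0061378 * 1000 = 6.14 tex

6.14 tex


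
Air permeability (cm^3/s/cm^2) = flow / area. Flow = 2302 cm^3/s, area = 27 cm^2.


Formula: Air Permeability = Airflow / Test Area
AP = 2302 cm^3/s / 27 cm^2
AP = 85.3 cm^3/s/cm^2

85.3 cm^3/s/cm^2


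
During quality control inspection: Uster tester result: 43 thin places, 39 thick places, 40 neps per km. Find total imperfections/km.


Formula: Total = thin places + thick places + neps
Total = 43 + 39 + 40
Total = 122 imperfections/km

122 imperfections/km


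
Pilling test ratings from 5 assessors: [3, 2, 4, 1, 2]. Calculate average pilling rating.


Formula: Mean = sum / count
Sum = 3 + 2 + 4 + 1 + 2 = 12
Mean = 12 / 5 = 2.4

2.4


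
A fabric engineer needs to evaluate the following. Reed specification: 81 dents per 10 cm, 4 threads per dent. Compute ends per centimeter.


Formula: EPC = (dents per 10 cm * ends per dent) / 10
Step 1: Total ends per 10 cm = 81 * 4 = 324
Step 2: EPC = 324 / 10 = 32.4 ends/cm

32.4 ends/cm


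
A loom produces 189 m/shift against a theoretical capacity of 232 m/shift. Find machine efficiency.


Formula: Efficiency% = (Actual output / Theoretical output) * 100
Efficiency% = (189 / 232) * 100
Efficiency% = 0.814655 * 100 = 81.4655% ≈ 81.5%

81.5%


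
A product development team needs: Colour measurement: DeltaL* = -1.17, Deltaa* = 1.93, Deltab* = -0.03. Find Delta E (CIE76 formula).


Formula: Delta E = sqrt(dL*^2 + da*^2 + db*^2)
Step 1: dL*^2 = (-1.17)^2 = 1.3689
Step 2: da*^2 = 1.93^2 = 3.7249
Step 3: db*^2 = (-0.03)^2 = 0.0009
Step 4: Sum = 1.3689 + 3.7249 + 0.0009 = 5.0947
Step 5: Delta E = sqrt(5.0947) = 2.26

2.26 Delta E


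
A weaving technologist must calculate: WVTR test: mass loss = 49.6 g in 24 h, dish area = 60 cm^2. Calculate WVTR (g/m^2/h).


Formula: WVTR = mass_loss / (area * time)
Step 1: Convert area: 60 cm^2 = 0.006 m^2
Step 2: WVTR = 49.6 g / (0.006 m^2 * 24 h)
Step 3: WVTR = 49.6 / 0.144 = 344.4 g/m^2/h

344.4 g/m^2/h


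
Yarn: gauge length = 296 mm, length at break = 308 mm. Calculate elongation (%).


Formula: Elongation (%) = ((L_break - L0) / L0) * 100
Step 1: Extension = 308 - 296 = 12 mm
Step 2: Elongation = (12 / 296) * 100
Step 3: Elongation = 0.040541 * 100 = 4.0541% ≈ 4.1%

4.1%


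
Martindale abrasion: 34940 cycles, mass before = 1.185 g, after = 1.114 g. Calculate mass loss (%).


Formula: Mass loss% = ((m_before - m_after) / m_before) * 100
Step 1: Mass loss = 1.185 - 1.114 = 0.071 g
Step 2: Ratio = 0.071 / 1.185 = 0.0599156
Step 3: Mass loss% = 0.0599156 * 100 = 5.99156% ≈ 5.99%

5.99%


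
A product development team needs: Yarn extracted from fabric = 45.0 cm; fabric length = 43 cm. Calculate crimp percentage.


Formula: Crimp% = ((L_yarn - L_fabric) / L_fabric) * 100
Step 1: Extension = 45.0 - 43 = 2.0 cm
Step 2: Crimp% = (2.0 / 43) * 100
Step 3: Crimp% = 0.046512 * 100 = 4.6512% ≈ 4.7%

4.7%


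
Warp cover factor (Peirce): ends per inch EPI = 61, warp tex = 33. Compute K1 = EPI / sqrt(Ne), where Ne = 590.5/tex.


Formula: K1 = EPI / sqrt(Ne), with Ne = 590.5 / tex_warp
Step 1: Ne = 590.5 / 33 = 17.894
Step 2: sqrt(Ne) = sqrt(17.894) = 4.2301
Step 3: K1 = 61 / 4.2301 = 14.4

14.4


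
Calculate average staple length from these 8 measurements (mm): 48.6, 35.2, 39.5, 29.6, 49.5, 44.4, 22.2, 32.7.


Formula: Mean = sum of lengths / count
Sum = 48.6 + 35.2 + 39.5 + 29.6 + 49.5 + 44.4 + 22.2 + 32.7
Sum = 301.7 mm
Mean = 301.7 / 8 = 37.71 mm

37.71 mm


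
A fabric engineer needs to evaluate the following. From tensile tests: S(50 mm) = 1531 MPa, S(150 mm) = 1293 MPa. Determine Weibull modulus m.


Formula: m = ln(L1/L2) / ln(S2/S1)
Step 1: ln(L1/L2) = ln(50/150) = -1.09861
Step 2: S2/S1 = 1293/1531 = 0.84455
Step 3: ln(S2/S1) = ln(0.84455) = -0.16895
Step 4: m = -1.09861 / -0.16895 = 6.50

6.50 (Weibull m)


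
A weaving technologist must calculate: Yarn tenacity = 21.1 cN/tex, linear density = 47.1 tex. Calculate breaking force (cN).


Formula: Breaking force = Tenacity * Linear density
F = 21.1 cN/tex * 47.1 tex
F = 993.81 cN

993.81 cN


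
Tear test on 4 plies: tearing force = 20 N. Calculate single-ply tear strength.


Formula: Per-ply strength = Total force / Number of plies
Per-ply = 20 N / 4
Per-ply = 5 N

5 N


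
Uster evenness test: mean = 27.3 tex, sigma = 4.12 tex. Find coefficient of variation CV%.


Formula: CV% = (standard deviation / mean) * 100
Step 1: Ratio = 4.12 / 27.3 = 0.150916
Step 2: CV% = 0.150916 * 100 = 15.0916% ≈ 15.1%

15.1%


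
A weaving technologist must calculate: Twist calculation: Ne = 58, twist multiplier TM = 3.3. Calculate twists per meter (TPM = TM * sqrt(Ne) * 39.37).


Formula: TPM = TM * sqrt(Ne) * 39.37
Step 1: sqrt(Ne) = sqrt(58) = 7.6158
Step 2: TM * sqrt(Ne) = 3.3 * 7.6158 = 25.1321
Step 3: TPM = 25.1321 * 39.37 = 989 twists/m

989 twists/m


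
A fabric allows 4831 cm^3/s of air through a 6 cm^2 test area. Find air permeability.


Formula: Air Permeability = Airflow / Test Area
AP = 4831 cm^3/s / 6 cm^2
AP = 805.2 cm^3/s/cm^2

805.2 cm^3/s/cm^2


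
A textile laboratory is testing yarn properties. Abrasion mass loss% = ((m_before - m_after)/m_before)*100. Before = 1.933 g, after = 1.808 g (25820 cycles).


Formula: Mass loss% = ((m_before - m_after) / m_before) * 100
Step 1: Mass loss = 1.933 - 1.808 = 0.125 g
Step 2: Ratio = 0.125 / 1.933 = 0.0646663
Step 3: Mass loss% = 0.0646663 * 100 = 6.46663% ≈ 6.47%

6.47%


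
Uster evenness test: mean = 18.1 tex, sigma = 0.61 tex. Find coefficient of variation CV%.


Formula: CV% = (standard deviation / mean) * 100
Step 1: Ratio = 0.61 / 18.1 = 0.033702
Step 2: CV% = 0.033702 * 100 = 3.3702% ≈ 3.4%

3.4%


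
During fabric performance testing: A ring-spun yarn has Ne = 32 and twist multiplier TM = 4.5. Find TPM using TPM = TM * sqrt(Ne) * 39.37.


Formula: TPM = TM * sqrt(Ne) * 39.37
Step 1: sqrt(Ne) = sqrt(32) = 5.6569
Step 2: TM * sqrt(Ne) = 4.5 * 5.6569 = 25.4561
Step 3: TPM = 25.4561 * 39.37 = 1002 twists/m

1002 twists/m


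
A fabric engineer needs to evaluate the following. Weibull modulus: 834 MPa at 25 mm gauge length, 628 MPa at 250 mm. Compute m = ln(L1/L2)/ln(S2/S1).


Formula: m = ln(L1/L2) / ln(S2/S1)
Step 1: ln(L1/L2) = ln(25/250) = -2.30259
Step 2: S2/S1 = 628/834 = 0.753
Step 3: ln(S2/S1) = ln(0.753) = -0.28369
Step 4: m = -2.30259 / -0.28369 = 8.12

8.12 (Weibull m)


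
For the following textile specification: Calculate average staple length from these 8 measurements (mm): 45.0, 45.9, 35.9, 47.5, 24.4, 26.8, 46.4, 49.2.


Formula: Mean = sum of lengths / count
Sum = 45.0 + 45.9 + 35.9 + 47.5 + 24.4 + 26.8 + 46.4 + 49.2
Sum = 321.1 mm
Mean = 321.1 / 8 = 40.14 mm

40.14 mm


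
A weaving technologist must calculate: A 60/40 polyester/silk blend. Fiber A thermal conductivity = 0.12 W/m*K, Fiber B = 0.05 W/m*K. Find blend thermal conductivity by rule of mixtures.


Formula: Blend property = (fraction_A * property_A) + (fraction_B * property_B)
Step 1: Contribution A = 60/100 * 0.12 W/m*K = 0.072 W/m*K
Step 2: Contribution B = 40/100 * 0.05 W/m*K = 0.02 W/m*K
Step 3: Blend thermal conductivity = 0.072 + 0.02 = 0.092 W/m*K

0.092 W/m*K


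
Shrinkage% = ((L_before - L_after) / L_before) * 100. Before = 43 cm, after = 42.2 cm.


Formula: Shrinkage% = ((L_before - L_after) / L_before) * 100
Step 1: Shrinkage = 43 - 42.2 = 0.8 cm
Step 2: Shrinkage% = (0.8 / 43) * 100
Step 3: Shrinkage% = 0.018605 * 100 = 1.8605% ≈ 1.9%

1.9%


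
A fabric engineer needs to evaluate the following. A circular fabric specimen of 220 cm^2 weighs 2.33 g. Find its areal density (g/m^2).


Formula: GSM = mass_g / area_m2
Step 1: Convert area: 220 cm^2 = 220 / 10000 = 0.022 m^2
Step 2: GSM = 2.33 g / 0.022 m^2 = 105.9 g/m^2

105.9 g/m^2


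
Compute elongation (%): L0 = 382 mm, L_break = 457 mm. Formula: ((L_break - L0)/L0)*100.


Formula: Elongation (%) = ((L_break - L0) / L0) * 100
Step 1: Extension = 457 - 382 = 75 mm
Step 2: Elongation = (75 / 382) * 100
Step 3: Elongation = 0.196335 * 100 = 19.6335% ≈ 19.6%

19.6%


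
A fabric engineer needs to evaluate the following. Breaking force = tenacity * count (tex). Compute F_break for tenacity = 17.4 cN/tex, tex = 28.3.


Formula: Breaking force = Tenacity * Linear density
F = 17.4 cN/tex * 28.3 tex
F = 492.42 cN

492.42 cN


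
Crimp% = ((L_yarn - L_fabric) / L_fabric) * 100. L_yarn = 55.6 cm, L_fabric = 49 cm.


Formula: Crimp% = ((L_yarn - L_fabric) / L_fabric) * 100
Step 1: Extension = 55.6 - 49 = 6.6 cm
Step 2: Crimp% = (6.6 / 49) * 100
Step 3: Crimp% = 0.134694 * 100 = 13.4694% ≈ 13.5%

13.5%


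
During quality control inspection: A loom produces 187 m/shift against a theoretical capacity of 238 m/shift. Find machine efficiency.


Formula: Efficiency% = (Actual output / Theoretical output) * 100
Efficiency% = (187 / 238) * 100
Efficiency% = 0.785714 * 100 = 78.5714% ≈ 78.6%

78.6%


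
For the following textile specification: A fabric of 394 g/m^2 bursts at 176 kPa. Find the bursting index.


Formula: Bursting Index = Bursting Strength / Fabric GSM
BI = 176 kPa / 394 g/m^2
BI = 0.447 kPa/(g/m^2)

0.447 kPa/(g/m^2)
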